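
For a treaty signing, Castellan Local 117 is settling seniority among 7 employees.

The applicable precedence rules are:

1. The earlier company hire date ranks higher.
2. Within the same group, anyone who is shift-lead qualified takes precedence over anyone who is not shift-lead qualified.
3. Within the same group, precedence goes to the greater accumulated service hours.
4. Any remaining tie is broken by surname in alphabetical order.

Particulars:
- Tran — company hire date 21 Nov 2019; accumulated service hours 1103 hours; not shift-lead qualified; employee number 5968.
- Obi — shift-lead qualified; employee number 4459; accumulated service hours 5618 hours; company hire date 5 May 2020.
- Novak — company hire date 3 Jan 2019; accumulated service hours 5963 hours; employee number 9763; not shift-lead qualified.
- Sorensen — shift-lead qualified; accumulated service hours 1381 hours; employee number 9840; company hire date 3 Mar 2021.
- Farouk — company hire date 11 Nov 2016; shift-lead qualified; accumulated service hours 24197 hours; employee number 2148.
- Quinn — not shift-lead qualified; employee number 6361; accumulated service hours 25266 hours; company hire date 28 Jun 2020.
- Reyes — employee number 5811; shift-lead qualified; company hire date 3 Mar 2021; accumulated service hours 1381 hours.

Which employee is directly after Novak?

By company hire date (earlier first): Farouk (11 Nov 2016); then Novak (3 Jan 2019); then Tran (21 Nov 2019); then Obi (5 May 2020); then Quinn (28 Jun 2020); then Reyes and Sorensen (both 3 Mar 2021).
Reyes and Sorensen are each shift-lead qualified, so the next rule applies.
Reyes and Sorensen both have accumulated service hours 1381 hours, so the next rule applies.
Among Reyes and Sorensen, alphabetically by surname: Reyes before Sorensen.
Order: Farouk, Novak, Tran, Obi, Quinn, Reyes, Sorensen.

Tran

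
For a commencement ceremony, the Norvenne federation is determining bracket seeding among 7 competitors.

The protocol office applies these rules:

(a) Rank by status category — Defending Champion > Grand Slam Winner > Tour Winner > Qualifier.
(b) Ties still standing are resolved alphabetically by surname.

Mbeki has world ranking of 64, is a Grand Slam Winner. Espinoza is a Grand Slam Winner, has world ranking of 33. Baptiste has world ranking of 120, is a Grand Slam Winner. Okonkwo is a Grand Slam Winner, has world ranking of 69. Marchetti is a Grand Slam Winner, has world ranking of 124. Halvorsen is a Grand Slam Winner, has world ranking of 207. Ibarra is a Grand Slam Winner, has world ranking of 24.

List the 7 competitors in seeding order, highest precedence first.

Baptiste, Espinoza, Halvorsen, Ibarra, Marchetti, Mbeki, Okonkwo

By status category: Baptiste, Espinoza, Halvorsen, Ibarra, Marchetti, Mbeki and Okonkwo (Grand Slam Winner).
Among Baptiste, Espinoza, Halvorsen, Ibarra, Marchetti, Mbeki and Okonkwo, alphabetically by surname: Baptiste before Espinoza before Halvorsen before Ibarra before Marchetti before Mbeki before Okonkwo.
Full order: Baptiste, Espinoza, Halvorsen, Ibarra, Marchetti, Mbeki, Okonkwo.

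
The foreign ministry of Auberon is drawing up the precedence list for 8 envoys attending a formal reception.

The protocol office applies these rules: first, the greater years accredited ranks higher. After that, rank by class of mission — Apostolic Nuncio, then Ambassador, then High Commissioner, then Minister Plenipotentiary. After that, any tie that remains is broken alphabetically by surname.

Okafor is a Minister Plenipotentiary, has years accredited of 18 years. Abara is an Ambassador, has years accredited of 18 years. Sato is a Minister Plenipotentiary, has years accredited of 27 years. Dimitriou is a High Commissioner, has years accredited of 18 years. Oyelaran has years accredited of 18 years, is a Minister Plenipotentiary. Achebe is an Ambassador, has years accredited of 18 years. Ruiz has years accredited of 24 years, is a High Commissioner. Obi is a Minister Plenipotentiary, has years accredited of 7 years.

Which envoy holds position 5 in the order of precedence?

Dimitriou

By years accredited (higher first): Sato (27 years); then Ruiz (24 years); then Abara, Achebe, Dimitriou, Okafor and Oyelaran (each 18 years); then Obi (7 years).
Among Abara, Achebe, Dimitriou, Okafor and Oyelaran, by class of mission: Abara and Achebe (Ambassador) before Dimitriou (High Commissioner) before Okafor and Oyelaran (Minister Plenipotentiary).
Among Abara and Achebe, alphabetically by surname: Abara before Achebe.
Among Okafor and Oyelaran, alphabetically by surname: Okafor before Oyelaran.
Order: Sato, Ruiz, Abara, Achebe, Dimitriou, Okafor, Oyelaran, Obi.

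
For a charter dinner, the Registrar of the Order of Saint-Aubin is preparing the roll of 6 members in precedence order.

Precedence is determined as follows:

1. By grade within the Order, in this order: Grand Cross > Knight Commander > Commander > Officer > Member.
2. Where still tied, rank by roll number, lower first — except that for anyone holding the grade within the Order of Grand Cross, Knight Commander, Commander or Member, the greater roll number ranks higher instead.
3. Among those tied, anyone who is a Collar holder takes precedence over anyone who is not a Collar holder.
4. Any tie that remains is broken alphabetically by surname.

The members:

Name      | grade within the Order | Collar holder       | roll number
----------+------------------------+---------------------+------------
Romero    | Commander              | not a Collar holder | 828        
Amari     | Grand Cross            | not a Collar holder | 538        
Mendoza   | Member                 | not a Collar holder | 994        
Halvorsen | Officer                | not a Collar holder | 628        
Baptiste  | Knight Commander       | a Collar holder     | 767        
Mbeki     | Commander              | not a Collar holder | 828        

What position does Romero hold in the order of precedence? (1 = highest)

By grade within the Order: Amari (Grand Cross); then Baptiste (Knight Commander); then Mbeki and Romero (Commander); then Halvorsen (Officer); then Mendoza (Member).
Mbeki and Romero both have roll number 828, so the next rule applies.
Mbeki and Romero are each not a Collar holder, so the next rule applies.
Among Mbeki and Romero, alphabetically by surname: Mbeki before Romero.
Order: Amari, Baptiste, Mbeki, Romero, Halvorsen, Mendoza. So position 4.

4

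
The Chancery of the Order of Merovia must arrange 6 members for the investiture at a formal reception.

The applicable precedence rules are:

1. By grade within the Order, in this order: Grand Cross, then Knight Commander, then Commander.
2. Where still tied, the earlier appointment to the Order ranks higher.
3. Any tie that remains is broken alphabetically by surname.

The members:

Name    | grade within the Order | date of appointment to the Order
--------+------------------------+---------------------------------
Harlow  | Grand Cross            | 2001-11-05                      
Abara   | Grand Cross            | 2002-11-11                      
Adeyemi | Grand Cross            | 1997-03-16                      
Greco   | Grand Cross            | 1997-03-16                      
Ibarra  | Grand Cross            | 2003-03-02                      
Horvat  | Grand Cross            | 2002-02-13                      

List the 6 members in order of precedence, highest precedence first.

Adeyemi, Greco, Harlow, Horvat, Abara, Ibarra

By grade within the Order: Adeyemi, Greco, Harlow, Horvat, Abara and Ibarra (Grand Cross).
Among Adeyemi, Greco, Harlow, Horvat, Abara and Ibarra, by date of appointment to the Order (earlier first): Adeyemi and Greco (1997-03-16) before Harlow (2001-11-05) before Horvat (2002-02-13) before Abara (2002-11-11) before Ibarra (2003-03-02).
Among Adeyemi and Greco, alphabetically by surname: Adeyemi before Greco.
Full order: Adeyemi, Greco, Harlow, Horvat, Abara, Ibarra.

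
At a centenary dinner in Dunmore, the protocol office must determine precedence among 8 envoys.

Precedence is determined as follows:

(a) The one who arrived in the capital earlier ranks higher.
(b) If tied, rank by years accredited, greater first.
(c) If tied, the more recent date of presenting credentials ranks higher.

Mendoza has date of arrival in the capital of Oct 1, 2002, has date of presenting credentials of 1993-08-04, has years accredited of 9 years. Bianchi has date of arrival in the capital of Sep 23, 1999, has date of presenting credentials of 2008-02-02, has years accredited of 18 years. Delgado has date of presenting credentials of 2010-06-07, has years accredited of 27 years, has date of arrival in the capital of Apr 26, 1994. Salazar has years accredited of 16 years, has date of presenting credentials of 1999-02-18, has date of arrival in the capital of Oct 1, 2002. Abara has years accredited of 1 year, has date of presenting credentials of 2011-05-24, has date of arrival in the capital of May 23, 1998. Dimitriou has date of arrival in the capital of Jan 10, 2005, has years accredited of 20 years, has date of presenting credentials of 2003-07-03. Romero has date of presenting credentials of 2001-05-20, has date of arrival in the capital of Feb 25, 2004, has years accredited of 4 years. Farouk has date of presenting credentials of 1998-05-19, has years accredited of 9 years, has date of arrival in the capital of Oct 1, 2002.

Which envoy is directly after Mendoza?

By date of arrival in the capital (earlier first): Delgado (Apr 26, 1994); then Abara (May 23, 1998); then Bianchi (Sep 23, 1999); then Salazar, Farouk and Mendoza (each Oct 1, 2002); then Romero (Feb 25, 2004); then Dimitriou (Jan 10, 2005).
Among Salazar, Farouk and Mendoza, by years accredited (higher first): Salazar (16 years) before Farouk and Mendoza (9 years).
Among Farouk and Mendoza, by date of presenting credentials (later first): Farouk (1998-05-19) before Mendoza (1993-08-04).
Order: Delgado, Abara, Bianchi, Salazar, Farouk, Mendoza, Romero, Dimitriou.

Romero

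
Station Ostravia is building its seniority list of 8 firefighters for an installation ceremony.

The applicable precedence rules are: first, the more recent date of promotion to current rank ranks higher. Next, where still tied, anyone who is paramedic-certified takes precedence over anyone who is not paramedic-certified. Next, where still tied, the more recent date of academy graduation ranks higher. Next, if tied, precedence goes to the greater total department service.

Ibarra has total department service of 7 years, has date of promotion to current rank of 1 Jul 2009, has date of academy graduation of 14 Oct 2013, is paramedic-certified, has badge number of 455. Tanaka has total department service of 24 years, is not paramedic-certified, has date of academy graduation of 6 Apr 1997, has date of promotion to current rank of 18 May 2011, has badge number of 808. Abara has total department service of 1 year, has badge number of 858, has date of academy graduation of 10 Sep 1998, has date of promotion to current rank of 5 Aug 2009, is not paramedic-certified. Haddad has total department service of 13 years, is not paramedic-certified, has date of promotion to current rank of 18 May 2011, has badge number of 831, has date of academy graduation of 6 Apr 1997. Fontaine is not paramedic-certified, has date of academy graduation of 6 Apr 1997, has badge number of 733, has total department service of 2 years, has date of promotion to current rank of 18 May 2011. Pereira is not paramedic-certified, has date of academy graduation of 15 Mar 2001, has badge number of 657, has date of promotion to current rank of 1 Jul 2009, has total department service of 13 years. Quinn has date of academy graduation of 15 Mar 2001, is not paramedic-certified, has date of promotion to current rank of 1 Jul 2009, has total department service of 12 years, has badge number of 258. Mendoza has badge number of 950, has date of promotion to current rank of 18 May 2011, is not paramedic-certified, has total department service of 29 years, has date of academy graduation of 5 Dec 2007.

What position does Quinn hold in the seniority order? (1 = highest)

By date of promotion to current rank (later first): Mendoza, Tanaka, Haddad and Fontaine (each 18 May 2011); then Abara (5 Aug 2009); then Ibarra, Pereira and Quinn (each 1 Jul 2009).
Mendoza, Tanaka, Haddad and Fontaine are each not paramedic-certified, so the next rule applies.
Among Mendoza, Tanaka, Haddad and Fontaine, by date of academy graduation (later first): Mendoza (5 Dec 2007) before Tanaka, Haddad and Fontaine (6 Apr 1997).
Among Tanaka, Haddad and Fontaine, by total department service (higher first): Tanaka (24 years) before Haddad (13 years) before Fontaine (2 years).
Among Ibarra, Pereira and Quinn, paramedic-certified before not paramedic-certified: Ibarra (paramedic-certified) before Pereira and Quinn (not paramedic-certified).
Pereira and Quinn both have date of academy graduation 15 Mar 2001, so the next rule applies.
Among Pereira and Quinn, by total department service (higher first): Pereira (13 years) before Quinn (12 years).
Order: Mendoza, Tanaka, Haddad, Fontaine, Abara, Ibarra, Pereira, Quinn. So position 8.

8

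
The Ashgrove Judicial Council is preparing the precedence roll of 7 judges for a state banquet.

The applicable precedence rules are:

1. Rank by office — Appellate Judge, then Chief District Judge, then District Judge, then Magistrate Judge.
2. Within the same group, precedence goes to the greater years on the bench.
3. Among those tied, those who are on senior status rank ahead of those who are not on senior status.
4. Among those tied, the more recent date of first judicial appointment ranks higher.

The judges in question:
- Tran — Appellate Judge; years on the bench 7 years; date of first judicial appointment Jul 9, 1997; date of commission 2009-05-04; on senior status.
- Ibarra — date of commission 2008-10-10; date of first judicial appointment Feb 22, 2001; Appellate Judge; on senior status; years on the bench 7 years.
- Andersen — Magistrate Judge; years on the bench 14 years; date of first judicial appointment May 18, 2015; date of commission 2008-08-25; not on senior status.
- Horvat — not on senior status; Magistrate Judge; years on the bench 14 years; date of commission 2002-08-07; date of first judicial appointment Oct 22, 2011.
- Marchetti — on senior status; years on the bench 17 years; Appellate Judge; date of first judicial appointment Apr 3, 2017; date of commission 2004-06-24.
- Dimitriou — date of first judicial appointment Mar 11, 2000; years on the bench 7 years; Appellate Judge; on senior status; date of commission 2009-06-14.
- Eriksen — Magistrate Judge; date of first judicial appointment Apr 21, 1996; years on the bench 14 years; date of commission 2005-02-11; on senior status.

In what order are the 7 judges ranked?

By office: Marchetti, Ibarra, Dimitriou and Tran (Appellate Judge); then Eriksen, Andersen and Horvat (Magistrate Judge).
Among Marchetti, Ibarra, Dimitriou and Tran, by years on the bench (higher first): Marchetti (17 years) before Ibarra, Dimitriou and Tran (7 years).
Ibarra, Dimitriou and Tran are each on senior status, so the next rule applies.
Among Ibarra, Dimitriou and Tran, by date of first judicial appointment (later first): Ibarra (Feb 22, 2001) before Dimitriou (Mar 11, 2000) before Tran (Jul 9, 1997).
Eriksen, Andersen and Horvat all have years on the bench 14 years, so the next rule applies.
Among Eriksen, Andersen and Horvat, on senior status before not on senior status: Eriksen (on senior status) before Andersen and Horvat (not on senior status).
Among Andersen and Horvat, by date of first judicial appointment (later first): Andersen (May 18, 2015) before Horvat (Oct 22, 2011).
Full order: Marchetti, Ibarra, Dimitriou, Tran, Eriksen, Andersen, Horvat.

Marchetti, Ibarra, Dimitriou, Tran, Eriksen, Andersen, Horvat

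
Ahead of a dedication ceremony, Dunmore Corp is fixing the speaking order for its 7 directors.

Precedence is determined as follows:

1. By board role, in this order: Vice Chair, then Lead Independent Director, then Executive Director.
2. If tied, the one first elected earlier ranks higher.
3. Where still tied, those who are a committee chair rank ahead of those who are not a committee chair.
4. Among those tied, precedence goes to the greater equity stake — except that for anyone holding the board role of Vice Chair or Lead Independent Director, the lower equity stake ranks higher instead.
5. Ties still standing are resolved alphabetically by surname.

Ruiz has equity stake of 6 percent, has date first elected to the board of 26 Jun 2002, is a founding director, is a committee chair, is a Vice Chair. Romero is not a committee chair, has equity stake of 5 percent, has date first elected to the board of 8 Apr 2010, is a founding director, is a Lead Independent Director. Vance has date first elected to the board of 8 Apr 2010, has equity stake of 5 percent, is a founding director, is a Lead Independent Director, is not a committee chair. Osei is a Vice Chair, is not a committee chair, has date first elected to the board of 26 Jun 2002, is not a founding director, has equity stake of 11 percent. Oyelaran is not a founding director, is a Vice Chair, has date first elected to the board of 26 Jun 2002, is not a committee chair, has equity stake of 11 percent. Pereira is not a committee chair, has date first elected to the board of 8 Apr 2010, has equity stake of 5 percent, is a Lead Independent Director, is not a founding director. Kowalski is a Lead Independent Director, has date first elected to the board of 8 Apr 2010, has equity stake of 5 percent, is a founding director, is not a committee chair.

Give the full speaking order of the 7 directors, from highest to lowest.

Ruiz, Osei, Oyelaran, Kowalski, Pereira, Romero, Vance

By board role: Ruiz, Osei and Oyelaran (Vice Chair); then Kowalski, Pereira, Romero and Vance (Lead Independent Director).
Ruiz, Osei and Oyelaran all have date first elected to the board 26 Jun 2002, so the next rule applies.
Among Ruiz, Osei and Oyelaran, a committee chair before not a committee chair: Ruiz (a committee chair) before Osei and Oyelaran (not a committee chair).
Osei and Oyelaran both have equity stake 11 percent, so the next rule applies.
Among Osei and Oyelaran, alphabetically by surname: Osei before Oyelaran.
Kowalski, Pereira, Romero and Vance all have date first elected to the board 8 Apr 2010, so the next rule applies.
Kowalski, Pereira, Romero and Vance are each not a committee chair, so the next rule applies.
Kowalski, Pereira, Romero and Vance all have equity stake 5 percent, so the next rule applies.
Among Kowalski, Pereira, Romero and Vance, alphabetically by surname: Kowalski before Pereira before Romero before Vance.
Full order: Ruiz, Osei, Oyelaran, Kowalski, Pereira, Romero, Vance.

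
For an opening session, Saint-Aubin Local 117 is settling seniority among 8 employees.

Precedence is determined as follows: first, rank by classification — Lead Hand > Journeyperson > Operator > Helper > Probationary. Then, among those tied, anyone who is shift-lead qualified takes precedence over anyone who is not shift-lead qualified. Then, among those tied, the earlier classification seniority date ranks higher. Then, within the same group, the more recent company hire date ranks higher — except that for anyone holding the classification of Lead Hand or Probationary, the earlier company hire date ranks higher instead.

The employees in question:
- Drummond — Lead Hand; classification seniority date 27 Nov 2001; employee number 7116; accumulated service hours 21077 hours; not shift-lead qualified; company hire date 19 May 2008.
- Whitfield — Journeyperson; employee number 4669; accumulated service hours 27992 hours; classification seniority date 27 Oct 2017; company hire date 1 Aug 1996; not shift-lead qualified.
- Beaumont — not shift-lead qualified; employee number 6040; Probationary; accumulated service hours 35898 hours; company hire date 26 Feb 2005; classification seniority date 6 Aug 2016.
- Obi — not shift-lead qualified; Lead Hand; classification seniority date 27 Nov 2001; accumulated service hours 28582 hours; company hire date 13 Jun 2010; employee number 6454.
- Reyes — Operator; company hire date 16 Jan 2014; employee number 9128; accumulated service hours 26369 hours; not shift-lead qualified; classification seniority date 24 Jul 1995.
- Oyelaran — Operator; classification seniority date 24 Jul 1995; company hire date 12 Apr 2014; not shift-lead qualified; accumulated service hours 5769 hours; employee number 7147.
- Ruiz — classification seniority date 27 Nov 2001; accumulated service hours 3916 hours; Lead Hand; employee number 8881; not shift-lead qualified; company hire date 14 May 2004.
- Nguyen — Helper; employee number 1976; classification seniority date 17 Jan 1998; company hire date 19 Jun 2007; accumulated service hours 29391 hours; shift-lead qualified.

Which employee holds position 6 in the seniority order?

Reyes

By classification: Ruiz, Drummond and Obi (Lead Hand); then Whitfield (Journeyperson); then Oyelaran and Reyes (Operator); then Nguyen (Helper); then Beaumont (Probationary).
Ruiz, Drummond and Obi are each not shift-lead qualified, so the next rule applies.
Ruiz, Drummond and Obi all have classification seniority date 27 Nov 2001, so the next rule applies.
Among Ruiz, Drummond and Obi, by company hire date (earlier first) (reversed rule for this group): Ruiz (14 May 2004) before Drummond (19 May 2008) before Obi (13 Jun 2010).
Oyelaran and Reyes are each not shift-lead qualified, so the next rule applies.
Oyelaran and Reyes both have classification seniority date 24 Jul 1995, so the next rule applies.
Among Oyelaran and Reyes, by company hire date (later first): Oyelaran (12 Apr 2014) before Reyes (16 Jan 2014).
Order: Ruiz, Drummond, Obi, Whitfield, Oyelaran, Reyes, Nguyen, Beaumont.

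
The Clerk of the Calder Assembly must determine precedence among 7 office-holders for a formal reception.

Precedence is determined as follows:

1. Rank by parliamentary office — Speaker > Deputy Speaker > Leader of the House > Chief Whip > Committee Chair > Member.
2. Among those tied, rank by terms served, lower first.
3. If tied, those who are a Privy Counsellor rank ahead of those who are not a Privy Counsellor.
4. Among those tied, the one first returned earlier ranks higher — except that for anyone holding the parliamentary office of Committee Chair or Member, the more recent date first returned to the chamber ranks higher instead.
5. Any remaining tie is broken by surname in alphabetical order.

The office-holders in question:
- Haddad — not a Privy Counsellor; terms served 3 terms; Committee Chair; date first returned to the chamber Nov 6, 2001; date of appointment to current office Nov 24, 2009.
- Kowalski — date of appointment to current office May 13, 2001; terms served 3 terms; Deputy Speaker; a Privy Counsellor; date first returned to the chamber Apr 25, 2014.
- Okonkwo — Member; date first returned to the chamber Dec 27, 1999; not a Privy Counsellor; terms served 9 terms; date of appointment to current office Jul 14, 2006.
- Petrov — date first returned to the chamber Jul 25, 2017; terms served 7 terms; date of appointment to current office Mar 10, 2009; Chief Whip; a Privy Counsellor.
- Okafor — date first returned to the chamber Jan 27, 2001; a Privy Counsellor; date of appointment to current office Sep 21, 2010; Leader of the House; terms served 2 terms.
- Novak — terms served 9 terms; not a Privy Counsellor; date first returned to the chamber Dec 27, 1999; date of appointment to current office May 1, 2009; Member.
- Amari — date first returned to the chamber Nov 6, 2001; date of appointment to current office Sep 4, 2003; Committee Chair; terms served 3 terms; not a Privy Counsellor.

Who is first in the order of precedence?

Kowalski

By parliamentary office: Kowalski (Deputy Speaker); then Okafor (Leader of the House); then Petrov (Chief Whip); then Amari and Haddad (Committee Chair); then Novak and Okonkwo (Member).
Amari and Haddad both have terms served 3 terms, so the next rule applies.
Amari and Haddad are each not a Privy Counsellor, so the next rule applies.
Amari and Haddad both have date first returned to the chamber Nov 6, 2001, so the next rule applies.
Among Amari and Haddad, alphabetically by surname: Amari before Haddad.
Novak and Okonkwo both have terms served 9 terms, so the next rule applies.
Novak and Okonkwo are each not a Privy Counsellor, so the next rule applies.
Novak and Okonkwo both have date first returned to the chamber Dec 27, 1999, so the next rule applies.
Among Novak and Okonkwo, alphabetically by surname: Novak before Okonkwo.
Order: Kowalski, Okafor, Petrov, Amari, Haddad, Novak, Okonkwo.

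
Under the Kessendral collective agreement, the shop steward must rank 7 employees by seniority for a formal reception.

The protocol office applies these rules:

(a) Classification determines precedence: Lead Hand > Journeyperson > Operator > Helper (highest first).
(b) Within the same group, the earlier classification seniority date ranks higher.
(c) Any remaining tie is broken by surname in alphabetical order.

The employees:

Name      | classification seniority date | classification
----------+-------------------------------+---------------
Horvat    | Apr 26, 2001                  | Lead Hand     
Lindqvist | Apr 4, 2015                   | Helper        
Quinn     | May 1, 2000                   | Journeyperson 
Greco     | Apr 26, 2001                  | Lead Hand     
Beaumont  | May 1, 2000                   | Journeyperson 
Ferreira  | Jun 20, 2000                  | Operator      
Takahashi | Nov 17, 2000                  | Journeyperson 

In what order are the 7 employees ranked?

Greco, Horvat, Beaumont, Quinn, Takahashi, Ferreira, Lindqvist

By classification: Greco and Horvat (Lead Hand); then Beaumont, Quinn and Takahashi (Journeyperson); then Ferreira (Operator); then Lindqvist (Helper).
Greco and Horvat both have classification seniority date Apr 26, 2001, so the next rule applies.
Among Greco and Horvat, alphabetically by surname: Greco before Horvat.
Among Beaumont, Quinn and Takahashi, by classification seniority date (earlier first): Beaumont and Quinn (May 1, 2000) before Takahashi (Nov 17, 2000).
Among Beaumont and Quinn, alphabetically by surname: Beaumont before Quinn.
Full order: Greco, Horvat, Beaumont, Quinn, Takahashi, Ferreira, Lindqvist.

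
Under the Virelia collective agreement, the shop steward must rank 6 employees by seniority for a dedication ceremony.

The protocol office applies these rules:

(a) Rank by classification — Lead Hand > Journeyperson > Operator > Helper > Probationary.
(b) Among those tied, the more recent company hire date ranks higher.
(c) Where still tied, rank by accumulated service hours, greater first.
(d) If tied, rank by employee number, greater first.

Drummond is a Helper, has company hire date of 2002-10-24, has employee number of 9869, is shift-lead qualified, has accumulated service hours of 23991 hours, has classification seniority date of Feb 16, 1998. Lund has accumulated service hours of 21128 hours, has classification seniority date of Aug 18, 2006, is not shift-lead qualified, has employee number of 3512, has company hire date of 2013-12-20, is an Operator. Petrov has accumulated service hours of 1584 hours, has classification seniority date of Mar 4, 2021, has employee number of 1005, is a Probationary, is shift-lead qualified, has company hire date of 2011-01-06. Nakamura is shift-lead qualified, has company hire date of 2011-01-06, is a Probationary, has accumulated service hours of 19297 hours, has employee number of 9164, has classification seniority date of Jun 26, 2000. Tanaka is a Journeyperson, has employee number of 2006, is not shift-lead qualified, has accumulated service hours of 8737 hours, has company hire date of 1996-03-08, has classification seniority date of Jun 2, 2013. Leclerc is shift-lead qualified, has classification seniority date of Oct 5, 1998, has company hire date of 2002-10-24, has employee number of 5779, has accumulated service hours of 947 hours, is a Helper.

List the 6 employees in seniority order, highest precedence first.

By classification: Tanaka (Journeyperson); then Lund (Operator); then Drummond and Leclerc (Helper); then Nakamura and Petrov (Probationary).
Drummond and Leclerc both have company hire date 2002-10-24, so the next rule applies.
Among Drummond and Leclerc, by accumulated service hours (higher first): Drummond (23991 hours) before Leclerc (947 hours).
Nakamura and Petrov both have company hire date 2011-01-06, so the next rule applies.
Among Nakamura and Petrov, by accumulated service hours (higher first): Nakamura (19297 hours) before Petrov (1584 hours).
Full order: Tanaka, Lund, Drummond, Leclerc, Nakamura, Petrov.

Tanaka, Lund, Drummond, Leclerc, Nakamura, Petrov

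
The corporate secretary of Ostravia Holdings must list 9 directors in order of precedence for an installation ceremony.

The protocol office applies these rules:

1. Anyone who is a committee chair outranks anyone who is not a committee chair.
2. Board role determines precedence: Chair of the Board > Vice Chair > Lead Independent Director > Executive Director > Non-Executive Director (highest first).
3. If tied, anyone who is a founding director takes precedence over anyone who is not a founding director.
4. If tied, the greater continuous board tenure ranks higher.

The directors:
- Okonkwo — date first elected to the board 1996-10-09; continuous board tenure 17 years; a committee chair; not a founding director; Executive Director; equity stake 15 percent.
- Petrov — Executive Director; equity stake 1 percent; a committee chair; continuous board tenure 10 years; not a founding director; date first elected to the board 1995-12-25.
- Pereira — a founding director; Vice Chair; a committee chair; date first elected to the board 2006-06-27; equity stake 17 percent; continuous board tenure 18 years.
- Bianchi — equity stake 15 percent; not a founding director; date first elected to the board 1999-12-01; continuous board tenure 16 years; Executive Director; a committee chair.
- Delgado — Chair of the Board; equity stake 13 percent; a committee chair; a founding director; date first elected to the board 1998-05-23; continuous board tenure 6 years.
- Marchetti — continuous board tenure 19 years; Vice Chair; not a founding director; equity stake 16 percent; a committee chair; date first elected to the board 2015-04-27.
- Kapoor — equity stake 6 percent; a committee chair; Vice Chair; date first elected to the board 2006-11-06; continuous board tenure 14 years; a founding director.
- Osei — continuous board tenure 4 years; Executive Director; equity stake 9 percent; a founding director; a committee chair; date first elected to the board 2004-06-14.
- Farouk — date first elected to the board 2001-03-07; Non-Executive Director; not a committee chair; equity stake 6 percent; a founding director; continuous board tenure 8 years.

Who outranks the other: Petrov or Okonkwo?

By the first rule: Delgado, Pereira, Kapoor, Marchetti, Osei, Okonkwo, Bianchi and Petrov (each a committee chair); then Farouk (not a committee chair).
Among Delgado, Pereira, Kapoor, Marchetti, Osei, Okonkwo, Bianchi and Petrov, by board role: Delgado (Chair of the Board) before Pereira, Kapoor and Marchetti (Vice Chair) before Osei, Okonkwo, Bianchi and Petrov (Executive Director).
Among Pereira, Kapoor and Marchetti, a founding director before not a founding director: Pereira and Kapoor (a founding director) before Marchetti (not a founding director).
Among Pereira and Kapoor, by continuous board tenure (higher first): Pereira (18 years) before Kapoor (14 years).
Among Osei, Okonkwo, Bianchi and Petrov, a founding director before not a founding director: Osei (a founding director) before Okonkwo, Bianchi and Petrov (not a founding director).
Among Okonkwo, Bianchi and Petrov, by continuous board tenure (higher first): Okonkwo (17 years) before Bianchi (16 years) before Petrov (10 years).
So Okonkwo takes precedence.

Okonkwo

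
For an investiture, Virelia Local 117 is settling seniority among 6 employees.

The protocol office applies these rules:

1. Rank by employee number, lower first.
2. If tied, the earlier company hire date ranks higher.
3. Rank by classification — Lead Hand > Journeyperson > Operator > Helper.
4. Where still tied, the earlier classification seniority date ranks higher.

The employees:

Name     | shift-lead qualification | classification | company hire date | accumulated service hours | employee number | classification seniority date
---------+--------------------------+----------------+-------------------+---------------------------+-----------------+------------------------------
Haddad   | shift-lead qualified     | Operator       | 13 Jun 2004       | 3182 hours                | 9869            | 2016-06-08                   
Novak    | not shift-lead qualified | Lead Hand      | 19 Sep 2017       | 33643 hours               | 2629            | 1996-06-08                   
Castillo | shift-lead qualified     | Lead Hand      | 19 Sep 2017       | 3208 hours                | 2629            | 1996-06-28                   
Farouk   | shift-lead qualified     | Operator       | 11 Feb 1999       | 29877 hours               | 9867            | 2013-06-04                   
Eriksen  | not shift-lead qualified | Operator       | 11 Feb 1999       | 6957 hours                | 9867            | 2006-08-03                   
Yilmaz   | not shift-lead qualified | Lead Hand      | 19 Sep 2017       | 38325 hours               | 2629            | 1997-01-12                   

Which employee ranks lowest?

By employee number (lower first): Novak, Castillo and Yilmaz (each 2629); then Eriksen and Farouk (both 9867); then Haddad (9869).
Novak, Castillo and Yilmaz all have company hire date 19 Sep 2017, so the next rule applies.
Novak, Castillo and Yilmaz are each Lead Hand, so the next rule applies.
Among Novak, Castillo and Yilmaz, by classification seniority date (earlier first): Novak (1996-06-08) before Castillo (1996-06-28) before Yilmaz (1997-01-12).
Eriksen and Farouk both have company hire date 11 Feb 1999, so the next rule applies.
Eriksen and Farouk are each Operator, so the next rule applies.
Among Eriksen and Farouk, by classification seniority date (earlier first): Eriksen (2006-08-03) before Farouk (2013-06-04).
Order: Novak, Castillo, Yilmaz, Eriksen, Farouk, Haddad.

Haddad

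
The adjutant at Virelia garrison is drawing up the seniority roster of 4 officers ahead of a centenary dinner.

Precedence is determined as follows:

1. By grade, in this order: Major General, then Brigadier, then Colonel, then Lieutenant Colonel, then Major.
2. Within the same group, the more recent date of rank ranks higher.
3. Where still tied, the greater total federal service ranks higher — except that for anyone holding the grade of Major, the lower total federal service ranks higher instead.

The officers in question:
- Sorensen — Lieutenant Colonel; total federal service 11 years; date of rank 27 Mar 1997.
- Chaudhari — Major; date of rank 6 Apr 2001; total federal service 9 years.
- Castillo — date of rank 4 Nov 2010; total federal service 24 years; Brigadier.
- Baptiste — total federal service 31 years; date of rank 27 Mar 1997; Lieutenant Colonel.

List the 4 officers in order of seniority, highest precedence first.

Castillo, Baptiste, Sorensen, Chaudhari

By grade: Castillo (Brigadier); then Baptiste and Sorensen (Lieutenant Colonel); then Chaudhari (Major).
Baptiste and Sorensen both have date of rank 27 Mar 1997, so the next rule applies.
Among Baptiste and Sorensen, by total federal service (higher first): Baptiste (31 years) before Sorensen (11 years).
Full order: Castillo, Baptiste, Sorensen, Chaudhari.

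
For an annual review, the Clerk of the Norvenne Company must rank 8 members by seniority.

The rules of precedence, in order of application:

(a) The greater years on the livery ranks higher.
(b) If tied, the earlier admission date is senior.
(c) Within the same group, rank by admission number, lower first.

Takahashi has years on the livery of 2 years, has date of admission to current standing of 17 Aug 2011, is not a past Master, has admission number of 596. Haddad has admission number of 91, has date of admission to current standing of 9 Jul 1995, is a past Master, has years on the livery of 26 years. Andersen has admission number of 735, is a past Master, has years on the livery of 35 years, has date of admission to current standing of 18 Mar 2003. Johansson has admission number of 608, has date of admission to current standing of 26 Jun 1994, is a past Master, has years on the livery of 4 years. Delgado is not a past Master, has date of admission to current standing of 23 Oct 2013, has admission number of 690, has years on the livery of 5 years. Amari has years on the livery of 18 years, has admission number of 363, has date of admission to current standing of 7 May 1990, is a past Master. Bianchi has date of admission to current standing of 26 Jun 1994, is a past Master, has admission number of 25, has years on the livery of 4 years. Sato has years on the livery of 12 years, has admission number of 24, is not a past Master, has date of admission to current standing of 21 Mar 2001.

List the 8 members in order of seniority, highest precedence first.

By years on the livery (higher first): Andersen (35 years); then Haddad (26 years); then Amari (18 years); then Sato (12 years); then Delgado (5 years); then Bianchi and Johansson (both 4 years); then Takahashi (2 years).
Bianchi and Johansson both have date of admission to current standing 26 Jun 1994, so the next rule applies.
Among Bianchi and Johansson, by admission number (lower first): Bianchi (25) before Johansson (608).
Full order: Andersen, Haddad, Amari, Sato, Delgado, Bianchi, Johansson, Takahashi.

Andersen, Haddad, Amari, Sato, Delgado, Bianchi, Johansson, Takahashi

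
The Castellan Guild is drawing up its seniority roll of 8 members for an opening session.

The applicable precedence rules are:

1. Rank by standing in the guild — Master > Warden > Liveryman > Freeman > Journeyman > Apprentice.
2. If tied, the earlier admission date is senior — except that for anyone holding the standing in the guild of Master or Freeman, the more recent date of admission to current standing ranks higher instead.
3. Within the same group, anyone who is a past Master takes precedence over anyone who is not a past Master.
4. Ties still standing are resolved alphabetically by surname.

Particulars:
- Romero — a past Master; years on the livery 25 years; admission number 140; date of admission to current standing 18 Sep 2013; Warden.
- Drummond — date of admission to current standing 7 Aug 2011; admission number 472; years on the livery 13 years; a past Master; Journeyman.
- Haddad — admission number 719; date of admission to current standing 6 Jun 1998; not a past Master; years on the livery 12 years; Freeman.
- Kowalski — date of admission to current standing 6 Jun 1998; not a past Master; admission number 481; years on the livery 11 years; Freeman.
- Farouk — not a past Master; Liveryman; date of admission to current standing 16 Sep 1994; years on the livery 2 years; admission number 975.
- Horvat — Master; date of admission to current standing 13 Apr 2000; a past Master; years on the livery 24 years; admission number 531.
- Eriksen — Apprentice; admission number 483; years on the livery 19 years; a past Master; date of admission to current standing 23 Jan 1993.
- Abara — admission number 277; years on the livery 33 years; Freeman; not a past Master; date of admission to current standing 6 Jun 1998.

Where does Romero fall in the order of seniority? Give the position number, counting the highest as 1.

By standing in the guild: Horvat (Master); then Romero (Warden); then Farouk (Liveryman); then Abara, Haddad and Kowalski (Freeman); then Drummond (Journeyman); then Eriksen (Apprentice).
Abara, Haddad and Kowalski all have date of admission to current standing 6 Jun 1998, so the next rule applies.
Abara, Haddad and Kowalski are each not a past Master, so the next rule applies.
Among Abara, Haddad and Kowalski, alphabetically by surname: Abara before Haddad before Kowalski.
Order: Horvat, Romero, Farouk, Abara, Haddad, Kowalski, Drummond, Eriksen. So position 2.

2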